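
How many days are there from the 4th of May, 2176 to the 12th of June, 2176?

39

May 2176: 31 − 4 = 27 days remain.
June 1–12, 2176: 12 days.
Total: 27 + 12 = 39 days.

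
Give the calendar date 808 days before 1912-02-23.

1909-12-07

Count 808 days before February 23, 1912:
Day-of-year of December 7, 1909: 341.
Day-of-year of February 23, 1912: 54.
1909 has 365 days, so 365 − 341 = 24 days remain in 1909.
Full years: 1910: 365; 1911: 365. Sum = 730.
Total: 24 + 730 + 54 = 808 days.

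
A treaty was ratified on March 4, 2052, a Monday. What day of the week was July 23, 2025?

Wednesday

Count forward from the earlier date (July 23, 2025) to the later (March 4, 2052):
Day-of-year of July 23, 2025: 204.
Day-of-year of March 4, 2052: 64.
2025 has 365 days, so 365 − 204 = 161 days remain in 2025.
Full years 2026–2051: 20 common + 6 leap = 20×365 + 6×366 = 9496 days.
Total: 161 + 9496 + 64 = 9721 days.
9721 mod 7 = 5, so 5 days before Monday is Wednesday.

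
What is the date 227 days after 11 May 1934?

24 December 1934

Count 227 days after May 11, 1934:
May 1934: 31 − 11 = 20 days remain.
Then June (30), July (31), August (31), September (30), October (31), November (30): 30 + 31 + 31 + 30 + 31 + 30 = 183 days.
December 1–24, 1934: 24 days.
Total: 20 + 183 + 24 = 227 days.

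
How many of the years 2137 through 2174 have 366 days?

9

Years divisible by 4 in [2137, 2174]: 2140, 2144, 2148, 2152, 2156, 2160, 2164, 2168, 2172.
No century exceptions apply. Count: 9.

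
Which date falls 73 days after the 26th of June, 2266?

the 7th of September, 2266

Count 73 days after June 26, 2266:
June 2266: 30 − 26 = 4 days remain.
Then July (31), August (31): 31 + 31 = 62 days.
September 1–7, 2266: 7 days.
Total: 4 + 62 + 7 = 73 days.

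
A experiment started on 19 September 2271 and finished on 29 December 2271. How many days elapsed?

September 2271: 30 − 19 = 11 days remain.
Then October (31), November (30): 31 + 30 = 61 days.
December 1–29, 2271: 29 days.
Total: 11 + 61 + 29 = 101 days.

101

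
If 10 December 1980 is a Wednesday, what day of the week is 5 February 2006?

Sunday

From December 10, 1980 to December 10, 2005: 25 years, of which 6 contain a Feb 29 — 19×365 + 6×366 = 9131 days.
(2000 is a leap year (divisible by 400).)
December 2005: 31 − 10 = 21 days remain.
Then January (31): 31 days.
February 1–5, 2006: 5 days (2006 is not a leap year).
Residual: 57 days.
Total: 9188 days.
9188 mod 7 = 4, so 4 days after Wednesday is Sunday.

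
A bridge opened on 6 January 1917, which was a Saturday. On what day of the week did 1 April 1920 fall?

Day-of-year of January 6, 1917: 6.
Day-of-year of April 1, 1920: 92.
1917 has 365 days, so 365 − 6 = 359 days remain in 1917.
Full years: 1918: 365; 1919: 365. Sum = 730.
Total: 359 + 730 + 92 = 1181 days.
1181 mod 7 = 5, so 5 days after Saturday is Thursday.

Thursday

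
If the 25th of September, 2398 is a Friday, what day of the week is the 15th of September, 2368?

Sunday

Count forward from the earlier date (September 15, 2368) to the later (September 25, 2398):
From September 15, 2368 to September 15, 2398: 30 years, of which 7 contain a Feb 29 — 23×365 + 7×366 = 10957 days.
Within September 2398: 25 − 15 = 10 days.
Total: 10967 days.
10967 mod 7 = 5, so 5 days before Friday is Sunday.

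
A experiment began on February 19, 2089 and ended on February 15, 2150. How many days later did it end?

From February 19, 2089 to February 19, 2149: 60 years, of which 14 contain a Feb 29 — 46×365 + 14×366 = 21914 days.
(2100 is not a leap year (divisible by 100 but not 400).)
February 2149: 28 − 19 = 9 days remain (2149 is not a leap year, so February has 28 days).
Then 11 full months totalling 337 days.
February 1–15, 2150: 15 days (2150 is not a leap year).
Residual: 361 days.
Total: 22275 days.

22275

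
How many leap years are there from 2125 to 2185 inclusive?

15

Years divisible by 4: 2128, 2132, …, 2184 — 15 in all.
No century exceptions apply. Count: 15.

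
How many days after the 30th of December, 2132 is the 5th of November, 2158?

From December 30, 2132 to December 30, 2157: 25 years, of which 6 contain a Feb 29 — 19×365 + 6×366 = 9131 days.
December 2157: 31 − 30 = 1 day remains.
Then 10 full months totalling 304 days.
November 1–5, 2158: 5 days.
Residual: 310 days.
Total: 9441 days.

9441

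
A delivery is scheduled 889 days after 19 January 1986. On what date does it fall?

26 June 1988

Count 889 days after January 19, 1986:
January 1986: 31 − 19 = 12 days remain.
Then 28 full months totalling 851 days.
June 1–26, 1988: 26 days.
Total: 12 + 851 + 26 = 889 days.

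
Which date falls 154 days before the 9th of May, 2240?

the 7th of December, 2239

Count 154 days before May 9, 2240:
Day-of-year of December 7, 2239: 341.
Day-of-year of May 9, 2240: 130.
2239 has 365 days, so 365 − 341 = 24 days remain in 2239.
Total: 24 + 130 = 154 days.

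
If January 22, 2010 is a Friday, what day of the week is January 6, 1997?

Monday

Count forward from the earlier date (January 6, 1997) to the later (January 22, 2010):
Day-of-year of January 6, 1997: 6.
Day-of-year of January 22, 2010: 22.
1997 has 365 days, so 365 − 6 = 359 days remain in 1997.
Full years 1998–2009: 9 common + 3 leap = 9×365 + 3×366 = 4383 days.
Total: 359 + 4383 + 22 = 4764 days.
4764 mod 7 = 4, so 4 days before Friday is Monday.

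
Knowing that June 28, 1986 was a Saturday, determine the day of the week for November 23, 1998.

Monday

Day-of-year of June 28, 1986: 179.
Day-of-year of November 23, 1998: 327.
1986 has 365 days, so 365 − 179 = 186 days remain in 1986.
Full years 1987–1997: 8 common + 3 leap = 8×365 + 3×366 = 4018 days.
Total: 186 + 4018 + 327 = 4531 days.
4531 mod 7 = 2, so 2 days after Saturday is Monday.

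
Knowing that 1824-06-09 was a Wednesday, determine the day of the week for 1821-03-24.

Saturday

Count forward from the earlier date (March 24, 1821) to the later (June 9, 1824):
Day-of-year of March 24, 1821: 83.
Day-of-year of June 9, 1824: 161.
1821 has 365 days, so 365 − 83 = 282 days remain in 1821.
Full years: 1822: 365; 1823: 365. Sum = 730.
Total: 282 + 730 + 161 = 1173 days.
1173 mod 7 = 4, so 4 days before Wednesday is Saturday.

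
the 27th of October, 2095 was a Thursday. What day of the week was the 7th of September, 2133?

Monday

Day-of-year of October 27, 2095: 300.
Day-of-year of September 7, 2133: 250.
2095 has 365 days, so 365 − 300 = 65 days remain in 2095.
Full years 2096–2132: 28 common + 9 leap = 28×365 + 9×366 = 13514 days.
Total: 65 + 13514 + 250 = 13829 days.
13829 mod 7 = 4, so 4 days after Thursday is Monday.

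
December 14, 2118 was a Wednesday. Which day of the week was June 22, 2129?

Wednesday

Day-of-year of December 14, 2118: 348.
Day-of-year of June 22, 2129: 173.
2118 has 365 days, so 365 − 348 = 17 days remain in 2118.
Full years 2119–2128: 7 common + 3 leap = 7×365 + 3×366 = 3653 days.
Total: 17 + 3653 + 173 = 3843 days.
3843 is a multiple of 7, so June 22, 2129 falls on the same weekday: Wednesday.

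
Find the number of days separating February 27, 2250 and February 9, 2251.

347

February 2250: 28 − 27 = 1 day remains (2250 is not a leap year, so February has 28 days).
Then 11 full months totalling 337 days.
February 1–9, 2251: 9 days (2251 is not a leap year).
Residual: 347 days.
Total: 347 days.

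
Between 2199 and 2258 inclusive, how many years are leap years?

14

Years divisible by 4: 2200, 2204, …, 2256 — 15 in all.
Of these, 2200 is divisible by 100 but not 400, so not leap.
Leap years: 15 − 1 = 14.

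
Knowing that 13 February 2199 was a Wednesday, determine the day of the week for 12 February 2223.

Day-of-year of February 13, 2199: 44.
Day-of-year of February 12, 2223: 43.
2199 has 365 days, so 365 − 44 = 321 days remain in 2199.
Full years 2200–2222: 18 common + 5 leap = 18×365 + 5×366 = 8400 days.
Total: 321 + 8400 + 43 = 8764 days.
8764 is a multiple of 7, so 12 February 2223 falls on the same weekday: Wednesday.

Wednesday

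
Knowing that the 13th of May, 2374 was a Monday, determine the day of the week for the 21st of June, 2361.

Wednesday

Count forward from the earlier date (June 21, 2361) to the later (May 13, 2374):
From June 21, 2361 to June 21, 2373: 12 years, of which 3 contain a Feb 29 — 9×365 + 3×366 = 4383 days.
June 2373: 30 − 21 = 9 days remain.
Then 10 full months totalling 304 days.
May 1–13, 2374: 13 days.
Residual: 326 days.
Total: 4709 days.
4709 mod 7 = 5, so 5 days before Monday is Wednesday.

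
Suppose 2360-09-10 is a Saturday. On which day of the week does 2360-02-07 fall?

Count forward from the earlier date (February 7, 2360) to the later (September 10, 2360):
February 2360: 29 − 7 = 22 days remain (2360 is a leap year, so February has 29 days).
Then March (31), April (30), May (31), June (30), July (31), August (31): 31 + 30 + 31 + 30 + 31 + 31 = 184 days.
September 1–10, 2360: 10 days.
Total: 22 + 184 + 10 = 216 days.
216 mod 7 = 6, so 6 days before Saturday is Sunday.

Sunday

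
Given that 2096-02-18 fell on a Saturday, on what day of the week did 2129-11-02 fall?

Wednesday

Day-of-year of February 18, 2096: 49.
Day-of-year of November 2, 2129: 306.
2096 has 366 days, so 366 − 49 = 317 days remain in 2096.
Full years 2097–2128: 25 common + 7 leap = 25×365 + 7×366 = 11687 days.
Total: 317 + 11687 + 306 = 12310 days.
12310 mod 7 = 4, so 4 days after Saturday is Wednesday.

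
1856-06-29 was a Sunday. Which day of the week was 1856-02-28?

Thursday

Count forward from the earlier date (February 28, 1856) to the later (June 29, 1856):
February 1856: 29 − 28 = 1 day remains (1856 is a leap year, so February has 29 days).
Then March (31), April (30), May (31): 31 + 30 + 31 = 92 days.
June 1–29, 1856: 29 days.
Total: 1 + 92 + 29 = 122 days.
122 mod 7 = 3, so 3 days before Sunday is Thursday.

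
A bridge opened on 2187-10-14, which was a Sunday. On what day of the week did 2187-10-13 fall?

Count forward from the earlier date (October 13, 2187) to the later (October 14, 2187):
Within October 2187: 14 − 13 = 1 day.
1 mod 7 = 1, so 1 day before Sunday is Saturday.

Saturday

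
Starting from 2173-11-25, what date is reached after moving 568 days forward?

2175-06-16

Count 568 days after November 25, 2173:
November 25, 2173 → November 25, 2174: 365 days.
November 2174: 30 − 25 = 5 days remain.
Then December (31), January (31), February 2175 (28), March (31), April (30), May (31): 31 + 31 + 28 + 31 + 30 + 31 = 182 days.
June 1–16, 2175: 16 days.
Residual: 203 days.
Total: 568 days.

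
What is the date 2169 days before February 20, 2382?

March 14, 2376

Count 2169 days before February 20, 2382:
Day-of-year of March 14, 2376: 74.
Day-of-year of February 20, 2382: 51.
2376 has 366 days, so 366 − 74 = 292 days remain in 2376.
Full years: 2377: 365; 2378: 365; 2379: 365; 2380: 366; 2381: 365. Sum = 1826.
Total: 292 + 1826 + 51 = 2169 days.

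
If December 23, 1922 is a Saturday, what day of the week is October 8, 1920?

Friday

Count forward from the earlier date (October 8, 1920) to the later (December 23, 1922):
October 8, 1920 → October 8, 1921: 365 days.
October 8, 1921 → October 8, 1922: 365 days.
October 1922: 31 − 8 = 23 days remain.
Then November (30): 30 days.
December 1–23, 1922: 23 days.
Residual: 76 days.
Total: 806 days.
806 mod 7 = 1, so 1 day before Saturday is Friday.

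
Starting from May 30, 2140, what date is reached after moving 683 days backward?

July 17, 2138

Count 683 days before May 30, 2140:
Day-of-year of July 17, 2138: 198.
Day-of-year of May 30, 2140: 151.
2138 has 365 days, so 365 − 198 = 167 days remain in 2138.
Full years: 2139: 365. Sum = 365.
Total: 167 + 365 + 151 = 683 days.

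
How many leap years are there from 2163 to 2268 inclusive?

Years divisible by 4: 2164, 2168, …, 2268 — 27 in all.
Of these, 2200 is divisible by 100 but not 400, so not leap.
Leap years: 27 − 1 = 26.

26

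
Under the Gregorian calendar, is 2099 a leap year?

No

2099 is not a leap year.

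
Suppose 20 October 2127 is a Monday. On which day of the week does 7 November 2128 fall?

October 20, 2127 → October 20, 2128: 366 days (2128 is a leap year).
October 2128: 31 − 20 = 11 days remain.
November 1–7, 2128: 7 days.
Residual: 18 days.
Total: 384 days.
384 mod 7 = 6, so 6 days after Monday is Sunday.

Sunday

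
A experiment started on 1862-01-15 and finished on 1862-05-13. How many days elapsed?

118

January 1862: 31 − 15 = 16 days remain.
Then February 1862 (28), March (31), April (30): 28 + 31 + 30 = 89 days.
May 1–13, 1862: 13 days.
Total: 16 + 89 + 13 = 118 days.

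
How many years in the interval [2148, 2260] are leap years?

Years divisible by 4: 2148, 2152, …, 2260 — 29 in all.
Of these, 2200 is divisible by 100 but not 400, so not leap.
Leap years: 29 − 1 = 28.

28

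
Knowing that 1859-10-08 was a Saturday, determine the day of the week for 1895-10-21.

Monday

From October 8, 1859 to October 8, 1895: 36 years, of which 9 contain a Feb 29 — 27×365 + 9×366 = 13149 days.
Within October 1895: 21 − 8 = 13 days.
Total: 13162 days.
13162 mod 7 = 2, so 2 days after Saturday is Monday.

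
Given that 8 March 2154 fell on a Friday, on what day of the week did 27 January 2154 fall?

Count forward from the earlier date (January 27, 2154) to the later (March 8, 2154):
January 2154: 31 − 27 = 4 days remain.
Then February 2154 (28): 28 days.
March 1–8, 2154: 8 days.
Total: 4 + 28 + 8 = 40 days.
40 mod 7 = 5, so 5 days before Friday is Sunday.

Sunday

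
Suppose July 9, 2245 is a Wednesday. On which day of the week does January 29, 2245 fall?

Wednesday

Count forward from the earlier date (January 29, 2245) to the later (July 9, 2245):
January 2245: 31 − 29 = 2 days remain.
Then February 2245 (28), March (31), April (30), May (31), June (30): 28 + 31 + 30 + 31 + 30 = 150 days.
July 1–9, 2245: 9 days.
Total: 2 + 150 + 9 = 161 days.
161 is a multiple of 7, so January 29, 2245 falls on the same weekday: Wednesday.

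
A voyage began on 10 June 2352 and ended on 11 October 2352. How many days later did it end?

123

June 2352: 30 − 10 = 20 days remain.
Then July (31), August (31), September (30): 31 + 31 + 30 = 92 days.
October 1–11, 2352: 11 days.
Total: 20 + 92 + 11 = 123 days.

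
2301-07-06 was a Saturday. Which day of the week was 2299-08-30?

Count forward from the earlier date (August 30, 2299) to the later (July 6, 2301):
August 2299: 31 − 30 = 1 day remains.
Then 22 full months totalling 668 days.
July 1–6, 2301: 6 days.
Total: 1 + 668 + 6 = 675 days.
675 mod 7 = 3, so 3 days before Saturday is Wednesday.

Wednesday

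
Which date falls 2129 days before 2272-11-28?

2267-01-30

Count 2129 days before November 28, 2272:
Day-of-year of January 30, 2267: 30.
Day-of-year of November 28, 2272: 333.
2267 has 365 days, so 365 − 30 = 335 days remain in 2267.
Full years: 2268: 366; 2269: 365; 2270: 365; 2271: 365. Sum = 1461.
Total: 335 + 1461 + 333 = 2129 days.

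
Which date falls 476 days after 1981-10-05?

1983-01-24

Count 476 days after October 5, 1981:
Day-of-year of October 5, 1981: 278.
Day-of-year of January 24, 1983: 24.
1981 has 365 days, so 365 − 278 = 87 days remain in 1981.
Full years: 1982: 365. Sum = 365.
Total: 87 + 365 + 24 = 476 days.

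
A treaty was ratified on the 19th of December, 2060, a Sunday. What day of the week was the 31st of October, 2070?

Day-of-year of December 19, 2060: 354.
Day-of-year of October 31, 2070: 304.
2060 has 366 days, so 366 − 354 = 12 days remain in 2060.
Full years 2061–2069: 7 common + 2 leap = 7×365 + 2×366 = 3287 days.
Total: 12 + 3287 + 304 = 3603 days.
3603 mod 7 = 5, so 5 days after Sunday is Friday.

Friday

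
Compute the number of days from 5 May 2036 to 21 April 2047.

4003

From May 5, 2036 to May 5, 2046: 10 years, of which 2 contain a Feb 29 — 8×365 + 2×366 = 3652 days.
May 2046: 31 − 5 = 26 days remain.
Then 10 full months totalling 304 days.
April 1–21, 2047: 21 days.
Residual: 351 days.
Total: 4003 days.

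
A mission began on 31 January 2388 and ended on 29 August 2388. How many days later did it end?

211

January 2388: 31 − 31 = 0 days remain.
Then February 2388 (29), March (31), April (30), May (31), June (30), July (31): 29 + 31 + 30 + 31 + 30 + 31 = 182 days.
August 1–29, 2388: 29 days.
Total: 0 + 182 + 29 = 211 days.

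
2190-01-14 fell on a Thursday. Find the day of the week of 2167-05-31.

Count forward from the earlier date (May 31, 2167) to the later (January 14, 2190):
Day-of-year of May 31, 2167: 151.
Day-of-year of January 14, 2190: 14.
2167 has 365 days, so 365 − 151 = 214 days remain in 2167.
Full years 2168–2189: 16 common + 6 leap = 16×365 + 6×366 = 8036 days.
Total: 214 + 8036 + 14 = 8264 days.
8264 mod 7 = 4, so 4 days before Thursday is Sunday.

Sunday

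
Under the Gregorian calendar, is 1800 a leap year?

1800 is not a leap year (divisible by 100 but not 400).

No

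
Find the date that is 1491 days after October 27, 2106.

November 26, 2110

Count 1491 days after October 27, 2106:
Day-of-year of October 27, 2106: 300.
Day-of-year of November 26, 2110: 330.
2106 has 365 days, so 365 − 300 = 65 days remain in 2106.
Full years: 2107: 365; 2108: 366; 2109: 365. Sum = 1096.
Total: 65 + 1096 + 330 = 1491 days.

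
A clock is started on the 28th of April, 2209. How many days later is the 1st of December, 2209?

217

April 2209: 30 − 28 = 2 days remain.
Then May (31), June (30), July (31), August (31), September (30), October (31), November (30): 31 + 30 + 31 + 31 + 30 + 31 + 30 = 214 days.
December 1, 2209: 1 day.
Total: 2 + 214 + 1 = 217 days.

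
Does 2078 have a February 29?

No

2078 is not a leap year.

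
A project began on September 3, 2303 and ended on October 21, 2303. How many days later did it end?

48

September 2303: 30 − 3 = 27 days remain.
October 1–21, 2303: 21 days.
Total: 27 + 21 = 48 days.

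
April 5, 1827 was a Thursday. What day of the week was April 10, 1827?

Tuesday

Within April 1827: 10 − 5 = 5 days.
5 mod 7 = 5, so 5 days after Thursday is Tuesday.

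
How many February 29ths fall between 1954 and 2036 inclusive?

Years divisible by 4: 1956, 1960, …, 2036 — 21 in all.
2000 is divisible by 400, so still leap.
No century exceptions apply. Count: 21.

21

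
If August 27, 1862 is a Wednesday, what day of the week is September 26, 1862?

August 1862: 31 − 27 = 4 days remain.
September 1–26, 1862: 26 days.
Total: 4 + 26 = 30 days.
30 mod 7 = 2, so 2 days after Wednesday is Friday.

Friday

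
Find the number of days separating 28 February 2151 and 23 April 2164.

4803

Day-of-year of February 28, 2151: 59.
Day-of-year of April 23, 2164: 114.
2151 has 365 days, so 365 − 59 = 306 days remain in 2151.
Full years 2152–2163: 9 common + 3 leap = 9×365 + 3×366 = 4383 days.
Total: 306 + 4383 + 114 = 4803 days.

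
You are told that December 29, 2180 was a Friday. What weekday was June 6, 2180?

Tuesday

Count forward from the earlier date (June 6, 2180) to the later (December 29, 2180):
June 2180: 30 − 6 = 24 days remain.
Then July (31), August (31), September (30), October (31), November (30): 31 + 31 + 30 + 31 + 30 = 153 days.
December 1–29, 2180: 29 days.
Total: 24 + 153 + 29 = 206 days.
206 mod 7 = 3, so 3 days before Friday is Tuesday.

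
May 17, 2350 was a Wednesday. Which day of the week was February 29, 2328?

Wednesday

Count forward from the earlier date (February 29, 2328) to the later (May 17, 2350):
Day-of-year of February 29, 2328: 60.
Day-of-year of May 17, 2350: 137.
2328 has 366 days, so 366 − 60 = 306 days remain in 2328.
Full years 2329–2349: 16 common + 5 leap = 16×365 + 5×366 = 7670 days.
Total: 306 + 7670 + 137 = 8113 days.
8113 is a multiple of 7, so February 29, 2328 falls on the same weekday: Wednesday.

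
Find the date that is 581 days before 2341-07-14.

2339-12-11

Count 581 days before July 14, 2341:
Day-of-year of December 11, 2339: 345.
Day-of-year of July 14, 2341: 195.
2339 has 365 days, so 365 − 345 = 20 days remain in 2339.
Full years: 2340: 366. Sum = 366.
Total: 20 + 366 + 195 = 581 days.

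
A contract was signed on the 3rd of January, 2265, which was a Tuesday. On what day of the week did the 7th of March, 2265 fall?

January 2265: 31 − 3 = 28 days remain.
Then February 2265 (28): 28 days.
March 1–7, 2265: 7 days.
Total: 28 + 28 + 7 = 63 days.
63 is a multiple of 7, so the 7th of March, 2265 falls on the same weekday: Tuesday.

Tuesday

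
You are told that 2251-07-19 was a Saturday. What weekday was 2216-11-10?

Sunday

Count forward from the earlier date (November 10, 2216) to the later (July 19, 2251):
Day-of-year of November 10, 2216: 315.
Day-of-year of July 19, 2251: 200.
2216 has 366 days, so 366 − 315 = 51 days remain in 2216.
Full years 2217–2250: 26 common + 8 leap = 26×365 + 8×366 = 12418 days.
Total: 51 + 12418 + 200 = 12669 days.
12669 mod 7 = 6, so 6 days before Saturday is Sunday.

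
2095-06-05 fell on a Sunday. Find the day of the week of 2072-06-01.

Wednesday

Count forward from the earlier date (June 1, 2072) to the later (June 5, 2095):
From June 1, 2072 to June 1, 2095: 23 years, of which 5 contain a Feb 29 — 18×365 + 5×366 = 8400 days.
Within June 2095: 5 − 1 = 4 days.
Total: 8404 days.
8404 mod 7 = 4, so 4 days before Sunday is Wednesday.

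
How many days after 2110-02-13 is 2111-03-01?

February 13, 2110 → February 13, 2111: 365 days.
February 2111: 28 − 13 = 15 days remain (2111 is not a leap year, so February has 28 days).
March 1, 2111: 1 day.
Residual: 16 days.
Total: 381 days.

381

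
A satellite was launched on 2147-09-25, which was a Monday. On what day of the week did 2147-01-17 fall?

Tuesday

Count forward from the earlier date (January 17, 2147) to the later (September 25, 2147):
January 2147: 31 − 17 = 14 days remain.
Then February 2147 (28), March (31), April (30), May (31), June (30), July (31), August (31): 28 + 31 + 30 + 31 + 30 + 31 + 31 = 212 days.
September 1–25, 2147: 25 days.
Total: 14 + 212 + 25 = 251 days.
251 mod 7 = 6, so 6 days before Monday is Tuesday.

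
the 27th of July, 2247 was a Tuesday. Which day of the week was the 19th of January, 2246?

Count forward from the earlier date (January 19, 2246) to the later (July 27, 2247):
Day-of-year of January 19, 2246: 19.
Day-of-year of July 27, 2247: 208.
2246 has 365 days, so 365 − 19 = 346 days remain in 2246.
Total: 346 + 208 = 554 days.
554 mod 7 = 1, so 1 day before Tuesday is Monday.

Monday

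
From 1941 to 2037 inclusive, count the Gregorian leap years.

Years divisible by 4: 1944, 1948, …, 2036 — 24 in all.
2000 is divisible by 400, so still leap.
No century exceptions apply. Count: 24.

24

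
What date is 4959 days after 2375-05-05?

2388-12-01

Count 4959 days after May 5, 2375:
From May 5, 2375 to May 5, 2388: 13 years, of which 4 contain a Feb 29 — 9×365 + 4×366 = 4749 days.
May 2388: 31 − 5 = 26 days remain.
Then June (30), July (31), August (31), September (30), October (31), November (30): 30 + 31 + 31 + 30 + 31 + 30 = 183 days.
December 1, 2388: 1 day.
Residual: 210 days.
Total: 4959 days.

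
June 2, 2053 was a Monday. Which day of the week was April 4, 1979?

Wednesday

Count forward from the earlier date (April 4, 1979) to the later (June 2, 2053):
From April 4, 1979 to April 4, 2053: 74 years, of which 19 contain a Feb 29 — 55×365 + 19×366 = 27029 days.
(2000 is a leap year (divisible by 400).)
April 2053: 30 − 4 = 26 days remain.
Then May (31): 31 days.
June 1–2, 2053: 2 days.
Residual: 59 days.
Total: 27088 days.
27088 mod 7 = 5, so 5 days before Monday is Wednesday.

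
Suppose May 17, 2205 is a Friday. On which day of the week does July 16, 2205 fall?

May 2205: 31 − 17 = 14 days remain.
Then June (30): 30 days.
July 1–16, 2205: 16 days.
Total: 14 + 30 + 16 = 60 days.
60 mod 7 = 4, so 4 days after Friday is Tuesday.

Tuesday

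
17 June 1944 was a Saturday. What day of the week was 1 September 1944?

June 1944: 30 − 17 = 13 days remain.
Then July (31), August (31): 31 + 31 = 62 days.
September 1, 1944: 1 day.
Total: 13 + 62 + 1 = 76 days.
76 mod 7 = 6, so 6 days after Saturday is Friday.

Friday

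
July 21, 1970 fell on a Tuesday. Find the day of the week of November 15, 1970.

Sunday

July 1970: 31 − 21 = 10 days remain.
Then August (31), September (30), October (31): 31 + 30 + 31 = 92 days.
November 1–15, 1970: 15 days.
Total: 10 + 92 + 15 = 117 days.
117 mod 7 = 5, so 5 days after Tuesday is Sunday.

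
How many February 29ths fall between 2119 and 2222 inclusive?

Years divisible by 4: 2120, 2124, …, 2220 — 26 in all.
Of these, 2200 is divisible by 100 but not 400, so not leap.
Leap years: 26 − 1 = 25.

25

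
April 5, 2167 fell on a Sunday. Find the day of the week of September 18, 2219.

From April 5, 2167 to April 5, 2219: 52 years, of which 12 contain a Feb 29 — 40×365 + 12×366 = 18992 days.
(2200 is not a leap year (divisible by 100 but not 400).)
April 2219: 30 − 5 = 25 days remain.
Then May (31), June (30), July (31), August (31): 31 + 30 + 31 + 31 = 123 days.
September 1–18, 2219: 18 days.
Residual: 166 days.
Total: 19158 days.
19158 mod 7 = 6, so 6 days after Sunday is Saturday.

Saturday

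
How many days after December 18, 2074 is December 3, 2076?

December 18, 2074 → December 18, 2075: 365 days.
December 2075: 31 − 18 = 13 days remain.
Then 11 full months totalling 335 days.
December 1–3, 2076: 3 days.
Residual: 351 days.
Total: 716 days.

716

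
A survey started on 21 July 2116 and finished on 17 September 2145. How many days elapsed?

10650

Day-of-year of July 21, 2116: 203.
Day-of-year of September 17, 2145: 260.
2116 has 366 days, so 366 − 203 = 163 days remain in 2116.
Full years 2117–2144: 21 common + 7 leap = 21×365 + 7×366 = 10227 days.
Total: 163 + 10227 + 260 = 10650 days.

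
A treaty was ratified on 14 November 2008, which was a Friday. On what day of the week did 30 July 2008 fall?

Wednesday

Count forward from the earlier date (July 30, 2008) to the later (November 14, 2008):
July 2008: 31 − 30 = 1 day remains.
Then August (31), September (30), October (31): 31 + 30 + 31 = 92 days.
November 1–14, 2008: 14 days.
Total: 1 + 92 + 14 = 107 days.
107 mod 7 = 2, so 2 days before Friday is Wednesday.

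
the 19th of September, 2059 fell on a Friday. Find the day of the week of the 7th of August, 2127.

Thursday

Day-of-year of September 19, 2059: 262.
Day-of-year of August 7, 2127: 219.
2059 has 365 days, so 365 − 262 = 103 days remain in 2059.
Full years 2060–2126: 51 common + 16 leap = 51×365 + 16×366 = 24471 days.
Total: 103 + 24471 + 219 = 24793 days.
24793 mod 7 = 6, so 6 days after Friday is Thursday.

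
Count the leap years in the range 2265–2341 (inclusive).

Years divisible by 4: 2268, 2272, …, 2340 — 19 in all.
Of these, 2300 is divisible by 100 but not 400, so not leap.
Leap years: 19 − 1 = 18.

18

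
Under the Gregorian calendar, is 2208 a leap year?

2208 is a leap year.

Yes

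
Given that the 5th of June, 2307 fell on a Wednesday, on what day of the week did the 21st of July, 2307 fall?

Sunday

June 2307: 30 − 5 = 25 days remain.
July 1–21, 2307: 21 days.
Total: 25 + 21 = 46 days.
46 mod 7 = 4, so 4 days after Wednesday is Sunday.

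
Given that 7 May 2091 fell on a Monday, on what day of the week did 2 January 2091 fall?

Tuesday

Count forward from the earlier date (January 2, 2091) to the later (May 7, 2091):
January 2091: 31 − 2 = 29 days remain.
Then February 2091 (28), March (31), April (30): 28 + 31 + 30 = 89 days.
May 1–7, 2091: 7 days.
Total: 29 + 89 + 7 = 125 days.
125 mod 7 = 6, so 6 days before Monday is Tuesday.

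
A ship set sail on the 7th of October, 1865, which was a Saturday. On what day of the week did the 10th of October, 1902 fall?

Friday

From October 7, 1865 to October 7, 1902: 37 years, of which 8 contain a Feb 29 — 29×365 + 8×366 = 13513 days.
(1900 is not a leap year (divisible by 100 but not 400).)
Within October 1902: 10 − 7 = 3 days.
Total: 13516 days.
13516 mod 7 = 6, so 6 days after Saturday is Friday.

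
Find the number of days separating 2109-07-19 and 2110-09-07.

July 19, 2109 → July 19, 2110: 365 days.
July 2110: 31 − 19 = 12 days remain.
Then August (31): 31 days.
September 1–7, 2110: 7 days.
Residual: 50 days.
Total: 415 days.

415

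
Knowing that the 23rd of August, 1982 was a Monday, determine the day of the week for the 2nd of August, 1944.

Wednesday

Count forward from the earlier date (August 2, 1944) to the later (August 23, 1982):
From August 2, 1944 to August 2, 1982: 38 years, of which 9 contain a Feb 29 — 29×365 + 9×366 = 13879 days.
Within August 1982: 23 − 2 = 21 days.
Total: 13900 days.
13900 mod 7 = 5, so 5 days before Monday is Wednesday.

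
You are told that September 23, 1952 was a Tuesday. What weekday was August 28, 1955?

Day-of-year of September 23, 1952: 267.
Day-of-year of August 28, 1955: 240.
1952 has 366 days, so 366 − 267 = 99 days remain in 1952.
Full years: 1953: 365; 1954: 365. Sum = 730.
Total: 99 + 730 + 240 = 1069 days.
1069 mod 7 = 5, so 5 days after Tuesday is Sunday.

Sunday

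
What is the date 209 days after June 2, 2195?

December 28, 2195

Count 209 days after June 2, 2195:
June 2195: 30 − 2 = 28 days remain.
Then July (31), August (31), September (30), October (31), November (30): 31 + 31 + 30 + 31 + 30 = 153 days.
December 1–28, 2195: 28 days.
Total: 28 + 153 + 28 = 209 days.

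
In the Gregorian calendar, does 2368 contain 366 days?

2368 is a leap year.

Yes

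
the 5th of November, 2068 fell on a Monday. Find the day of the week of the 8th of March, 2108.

Day-of-year of November 5, 2068: 310.
Day-of-year of March 8, 2108: 68.
2068 has 366 days, so 366 − 310 = 56 days remain in 2068.
Full years 2069–2107: 31 common + 8 leap = 31×365 + 8×366 = 14243 days.
Total: 56 + 14243 + 68 = 14367 days.
14367 mod 7 = 3, so 3 days after Monday is Thursday.

Thursday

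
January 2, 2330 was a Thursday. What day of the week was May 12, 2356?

Saturday

From January 2, 2330 to January 2, 2356: 26 years, of which 6 contain a Feb 29 — 20×365 + 6×366 = 9496 days.
January 2356: 31 − 2 = 29 days remain.
Then February 2356 (29), March (31), April (30): 29 + 31 + 30 = 90 days.
May 1–12, 2356: 12 days.
Residual: 131 days.
Total: 9627 days.
9627 mod 7 = 2, so 2 days after Thursday is Saturday.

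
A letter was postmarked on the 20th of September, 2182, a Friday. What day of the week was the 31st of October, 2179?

Sunday

Count forward from the earlier date (October 31, 2179) to the later (September 20, 2182):
Day-of-year of October 31, 2179: 304.
Day-of-year of September 20, 2182: 263.
2179 has 365 days, so 365 − 304 = 61 days remain in 2179.
Full years: 2180: 366; 2181: 365. Sum = 731.
Total: 61 + 731 + 263 = 1055 days.
1055 mod 7 = 5, so 5 days before Friday is Sunday.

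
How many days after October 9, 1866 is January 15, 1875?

3020

Day-of-year of October 9, 1866: 282.
Day-of-year of January 15, 1875: 15.
1866 has 365 days, so 365 − 282 = 83 days remain in 1866.
Full years 1867–1874: 6 common + 2 leap = 6×365 + 2×366 = 2922 days.
Total: 83 + 2922 + 15 = 3020 days.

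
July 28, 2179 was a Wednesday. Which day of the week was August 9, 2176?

Friday

Count forward from the earlier date (August 9, 2176) to the later (July 28, 2179):
Day-of-year of August 9, 2176: 222.
Day-of-year of July 28, 2179: 209.
2176 has 366 days, so 366 − 222 = 144 days remain in 2176.
Full years: 2177: 365; 2178: 365. Sum = 730.
Total: 144 + 730 + 209 = 1083 days.
1083 mod 7 = 5, so 5 days before Wednesday is Friday.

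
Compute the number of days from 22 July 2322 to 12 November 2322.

113

July 2322: 31 − 22 = 9 days remain.
Then August (31), September (30), October (31): 31 + 30 + 31 = 92 days.
November 1–12, 2322: 12 days.
Total: 9 + 92 + 12 = 113 days.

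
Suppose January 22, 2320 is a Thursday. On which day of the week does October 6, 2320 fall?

Wednesday

January 2320: 31 − 22 = 9 days remain.
Then February 2320 (29), March (31), April (30), May (31), June (30), July (31), August (31), September (30): 29 + 31 + 30 + 31 + 30 + 31 + 31 + 30 = 243 days.
October 1–6, 2320: 6 days.
Total: 9 + 243 + 6 = 258 days.
258 mod 7 = 6, so 6 days after Thursday is Wednesday.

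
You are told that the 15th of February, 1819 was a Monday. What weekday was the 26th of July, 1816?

Friday

Count forward from the earlier date (July 26, 1816) to the later (February 15, 1819):
Day-of-year of July 26, 1816: 208.
Day-of-year of February 15, 1819: 46.
1816 has 366 days, so 366 − 208 = 158 days remain in 1816.
Full years: 1817: 365; 1818: 365. Sum = 730.
Total: 158 + 730 + 46 = 934 days.
934 mod 7 = 3, so 3 days before Monday is Friday.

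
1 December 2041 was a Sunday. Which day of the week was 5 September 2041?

Thursday

Count forward from the earlier date (September 5, 2041) to the later (December 1, 2041):
September 2041: 30 − 5 = 25 days remain.
Then October (31), November (30): 31 + 30 = 61 days.
December 1, 2041: 1 day.
Total: 25 + 61 + 1 = 87 days.
87 mod 7 = 3, so 3 days before Sunday is Thursday.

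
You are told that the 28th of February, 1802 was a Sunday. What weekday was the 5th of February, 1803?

Saturday

Day-of-year of February 28, 1802: 59.
Day-of-year of February 5, 1803: 36.
1802 has 365 days, so 365 − 59 = 306 days remain in 1802.
Total: 306 + 36 = 342 days.
342 mod 7 = 6, so 6 days after Sunday is Saturday.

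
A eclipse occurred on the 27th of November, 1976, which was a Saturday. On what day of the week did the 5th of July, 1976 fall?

Count forward from the earlier date (July 5, 1976) to the later (November 27, 1976):
July 1976: 31 − 5 = 26 days remain.
Then August (31), September (30), October (31): 31 + 30 + 31 = 92 days.
November 1–27, 1976: 27 days.
Total: 26 + 92 + 27 = 145 days.
145 mod 7 = 5, so 5 days before Saturday is Monday.

Monday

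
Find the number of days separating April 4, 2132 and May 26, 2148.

5896

Day-of-year of April 4, 2132: 95.
Day-of-year of May 26, 2148: 147.
2132 has 366 days, so 366 − 95 = 271 days remain in 2132.
Full years 2133–2147: 12 common + 3 leap = 12×365 + 3×366 = 5478 days.
Total: 271 + 5478 + 147 = 5896 days.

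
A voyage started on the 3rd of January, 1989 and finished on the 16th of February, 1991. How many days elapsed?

774

January 3, 1989 → January 3, 1990: 365 days.
January 3, 1990 → January 3, 1991: 365 days.
January 1991: 31 − 3 = 28 days remain.
February 1–16, 1991: 16 days (1991 is not a leap year).
Residual: 44 days.
Total: 774 days.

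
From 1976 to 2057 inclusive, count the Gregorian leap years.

Years divisible by 4: 1976, 1980, …, 2056 — 21 in all.
2000 is divisible by 400, so still leap.
No century exceptions apply. Count: 21.

21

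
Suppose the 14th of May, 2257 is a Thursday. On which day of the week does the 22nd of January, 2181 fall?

Count forward from the earlier date (January 22, 2181) to the later (May 14, 2257):
Day-of-year of January 22, 2181: 22.
Day-of-year of May 14, 2257: 134.
2181 has 365 days, so 365 − 22 = 343 days remain in 2181.
Full years 2182–2256: 57 common + 18 leap = 57×365 + 18×366 = 27393 days.
Total: 343 + 27393 + 134 = 27870 days.
27870 mod 7 = 3, so 3 days before Thursday is Monday.

Monday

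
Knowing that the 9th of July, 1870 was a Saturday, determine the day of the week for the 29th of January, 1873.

July 9, 1870 → July 9, 1871: 365 days.
July 9, 1871 → July 9, 1872: 366 days (1872 is a leap year).
July 1872: 31 − 9 = 22 days remain.
Then August (31), September (30), October (31), November (30), December (31): 31 + 30 + 31 + 30 + 31 = 153 days.
January 1–29, 1873: 29 days.
Residual: 204 days.
Total: 935 days.
935 mod 7 = 4, so 4 days after Saturday is Wednesday.

Wednesday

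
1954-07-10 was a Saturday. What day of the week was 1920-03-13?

Saturday

Count forward from the earlier date (March 13, 1920) to the later (July 10, 1954):
Day-of-year of March 13, 1920: 73.
Day-of-year of July 10, 1954: 191.
1920 has 366 days, so 366 − 73 = 293 days remain in 1920.
Full years 1921–1953: 25 common + 8 leap = 25×365 + 8×366 = 12053 days.
Total: 293 + 12053 + 191 = 12537 days.
12537 is a multiple of 7, so 1920-03-13 falls on the same weekday: Saturday.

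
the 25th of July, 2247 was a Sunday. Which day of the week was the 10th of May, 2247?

Count forward from the earlier date (May 10, 2247) to the later (July 25, 2247):
May 2247: 31 − 10 = 21 days remain.
Then June (30): 30 days.
July 1–25, 2247: 25 days.
Total: 21 + 30 + 25 = 76 days.
76 mod 7 = 6, so 6 days before Sunday is Monday.

Monday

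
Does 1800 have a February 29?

1800 is not a leap year (divisible by 100 but not 400).

No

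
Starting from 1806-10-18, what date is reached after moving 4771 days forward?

1819-11-10

Count 4771 days after October 18, 1806:
Day-of-year of October 18, 1806: 291.
Day-of-year of November 10, 1819: 314.
1806 has 365 days, so 365 − 291 = 74 days remain in 1806.
Full years 1807–1818: 9 common + 3 leap = 9×365 + 3×366 = 4383 days.
Total: 74 + 4383 + 314 = 4771 days.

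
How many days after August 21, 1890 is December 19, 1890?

120

August 1890: 31 − 21 = 10 days remain.
Then September (30), October (31), November (30): 30 + 31 + 30 = 91 days.
December 1–19, 1890: 19 days.
Total: 10 + 91 + 19 = 120 days.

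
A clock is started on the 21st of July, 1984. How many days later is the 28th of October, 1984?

99

July 1984: 31 − 21 = 10 days remain.
Then August (31), September (30): 31 + 30 = 61 days.
October 1–28, 1984: 28 days.
Total: 10 + 61 + 28 = 99 days.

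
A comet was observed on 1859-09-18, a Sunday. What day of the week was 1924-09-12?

Day-of-year of September 18, 1859: 261.
Day-of-year of September 12, 1924: 256.
1859 has 365 days, so 365 − 261 = 104 days remain in 1859.
Full years 1860–1923: 49 common + 15 leap = 49×365 + 15×366 = 23375 days.
Total: 104 + 23375 + 256 = 23735 days.
23735 mod 7 = 5, so 5 days after Sunday is Friday.

Friday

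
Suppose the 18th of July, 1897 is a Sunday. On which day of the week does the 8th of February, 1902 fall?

July 18, 1897 → July 18, 1898: 365 days.
July 18, 1898 → July 18, 1899: 365 days.
July 18, 1899 → July 18, 1900: 365 days (1900 is not a leap year (divisible by 100 but not 400)).
July 18, 1900 → July 18, 1901: 365 days.
July 1901: 31 − 18 = 13 days remain.
Then August (31), September (30), October (31), November (30), December (31), January (31): 31 + 30 + 31 + 30 + 31 + 31 = 184 days.
February 1–8, 1902: 8 days (1902 is not a leap year).
Residual: 205 days.
Total: 1665 days.
1665 mod 7 = 6, so 6 days after Sunday is Saturday.

Saturday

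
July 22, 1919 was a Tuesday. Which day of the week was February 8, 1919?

Saturday

Count forward from the earlier date (February 8, 1919) to the later (July 22, 1919):
February 1919: 28 − 8 = 20 days remain (1919 is not a leap year, so February has 28 days).
Then March (31), April (30), May (31), June (30): 31 + 30 + 31 + 30 = 122 days.
July 1–22, 1919: 22 days.
Total: 20 + 122 + 22 = 164 days.
164 mod 7 = 3, so 3 days before Tuesday is Saturday.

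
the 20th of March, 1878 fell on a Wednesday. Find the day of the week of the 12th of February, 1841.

Count forward from the earlier date (February 12, 1841) to the later (March 20, 1878):
Day-of-year of February 12, 1841: 43.
Day-of-year of March 20, 1878: 79.
1841 has 365 days, so 365 − 43 = 322 days remain in 1841.
Full years 1842–1877: 27 common + 9 leap = 27×365 + 9×366 = 13149 days.
Total: 322 + 13149 + 79 = 13550 days.
13550 mod 7 = 5, so 5 days before Wednesday is Friday.

Friday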